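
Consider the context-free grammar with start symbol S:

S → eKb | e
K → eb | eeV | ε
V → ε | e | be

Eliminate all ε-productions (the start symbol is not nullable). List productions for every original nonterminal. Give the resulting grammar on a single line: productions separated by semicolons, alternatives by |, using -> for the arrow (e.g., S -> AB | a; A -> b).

S -> e | eb | eKb; K -> eb | ee | eeV; V -> e | be

Nullable set: {K, V}.
S -> eKb: K nullable, giving eKb | eb.
Drop K -> ε.
K -> eeV: V nullable, giving ee | eeV.
Drop V -> ε.
Unchanged (no nullable symbols): S -> e; K -> eb; V -> be; V -> e.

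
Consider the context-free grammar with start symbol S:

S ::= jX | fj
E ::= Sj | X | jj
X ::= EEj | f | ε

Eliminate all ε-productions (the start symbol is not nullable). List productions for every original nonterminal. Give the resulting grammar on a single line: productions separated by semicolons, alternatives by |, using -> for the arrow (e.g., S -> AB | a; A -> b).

Nullable set: {E, X}.
S -> jX: X nullable, giving j | jX.
E -> X: X nullable, giving X.
Drop X -> ε.
X -> EEj: E, E nullable, giving EEj | Ej | j.
Unchanged (no nullable symbols): S -> fj; E -> Sj; E -> jj; X -> f.

S -> j | fj | jX; E -> X | Sj | jj; X -> f | j | Ej | EEj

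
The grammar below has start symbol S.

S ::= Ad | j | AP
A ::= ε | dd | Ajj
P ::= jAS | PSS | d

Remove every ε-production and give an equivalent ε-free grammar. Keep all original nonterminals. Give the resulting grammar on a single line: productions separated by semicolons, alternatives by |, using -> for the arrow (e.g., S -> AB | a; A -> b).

S -> P | d | j | AP | Ad; A -> dd | jj | Ajj; P -> d | jS | PSS | jAS

Nullable set: {A}.
S -> AP: A nullable, giving AP | P.
S -> Ad: A nullable, giving Ad | d.
Drop A -> ε.
A -> Ajj: A nullable, giving Ajj | jj.
P -> jAS: A nullable, giving jAS | jS.
Unchanged (no nullable symbols): S -> j; A -> dd; P -> PSS; P -> d.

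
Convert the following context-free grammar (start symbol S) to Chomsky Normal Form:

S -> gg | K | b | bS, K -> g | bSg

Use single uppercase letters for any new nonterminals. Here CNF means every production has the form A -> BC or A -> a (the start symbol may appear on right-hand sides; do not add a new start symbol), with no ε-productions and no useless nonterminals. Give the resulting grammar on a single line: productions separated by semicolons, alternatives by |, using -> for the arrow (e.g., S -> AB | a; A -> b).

No ε-productions.
After unit-elimination: S -> b | g | bS | gg | bSg; K -> g | bSg.
TERM: introduce A -> b, B -> g and substitute in every rule of length ≥2.
BIN: K -> ASB becomes K -> AC, C -> SB; S -> ASB becomes S -> AD, D -> SB.
Drop unreachable/unproductive: K.

S -> b | g | AD | AS | BB; A -> b; B -> g; D -> SB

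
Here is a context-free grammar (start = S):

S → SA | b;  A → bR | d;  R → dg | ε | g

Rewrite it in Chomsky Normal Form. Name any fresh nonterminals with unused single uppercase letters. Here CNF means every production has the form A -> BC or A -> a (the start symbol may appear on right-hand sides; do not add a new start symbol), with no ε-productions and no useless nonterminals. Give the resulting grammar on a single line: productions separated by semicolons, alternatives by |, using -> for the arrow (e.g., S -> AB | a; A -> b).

Nullable: {R}; after ε-elimination: S -> b | SA; A -> b | d | bR; R -> g | dg.
No unit productions to eliminate.
TERM: introduce B -> b, C -> d, D -> g and substitute in every rule of length ≥2.

S -> b | SA; A -> b | d | BR; B -> b; C -> d; D -> g; R -> g | CD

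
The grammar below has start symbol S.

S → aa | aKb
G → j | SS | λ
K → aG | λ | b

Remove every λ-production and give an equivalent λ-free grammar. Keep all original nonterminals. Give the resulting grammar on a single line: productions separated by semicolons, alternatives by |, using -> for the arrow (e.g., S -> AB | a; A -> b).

Nullable set: {G, K}.
S -> aKb: K nullable, giving aKb | ab.
Drop G -> λ.
Drop K -> λ.
K -> aG: G nullable, giving a | aG.
Unchanged (no nullable symbols): S -> aa; G -> SS; G -> j; K -> b.

S -> aa | ab | aKb; G -> j | SS; K -> a | b | aG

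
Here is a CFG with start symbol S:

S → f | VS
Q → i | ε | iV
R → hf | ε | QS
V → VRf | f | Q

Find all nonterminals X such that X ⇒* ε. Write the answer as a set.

{Q, R, V}

Directly nullable (have an ε-rule): {Q, R}.
V is nullable via V -> Q (every symbol on the right is already known nullable).
Not nullable: S — each has a terminal in every rule's right-hand side or depends on a non-nullable symbol.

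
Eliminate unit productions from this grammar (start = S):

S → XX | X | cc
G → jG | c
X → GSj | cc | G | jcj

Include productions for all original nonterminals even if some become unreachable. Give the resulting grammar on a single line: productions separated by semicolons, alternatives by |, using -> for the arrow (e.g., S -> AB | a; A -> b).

S -> c | XX | cc | jG | GSj | jcj; G -> c | jG; X -> c | cc | jG | GSj | jcj

Unit productions: S->X, X->G.
Unit pairs (A ⇒* B via units): (S,G), (S,X), (X,G).
S: inherits non-unit rules of {G, S, X} → GSj | XX | c | cc | jG | jcj.
G: inherits non-unit rules of {G} → c | jG.
X: inherits non-unit rules of {G, X} → GSj | c | cc | jG | jcj.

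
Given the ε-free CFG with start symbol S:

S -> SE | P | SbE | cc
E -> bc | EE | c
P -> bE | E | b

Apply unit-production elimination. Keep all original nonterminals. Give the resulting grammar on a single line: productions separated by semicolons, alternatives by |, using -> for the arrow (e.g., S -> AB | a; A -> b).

Unit productions: P->E, S->P.
Unit pairs (A ⇒* B via units): (P,E), (S,E), (S,P).
S: inherits non-unit rules of {E, P, S} → EE | SE | SbE | b | bE | bc | c | cc.
E: inherits non-unit rules of {E} → EE | bc | c.
P: inherits non-unit rules of {E, P} → EE | b | bE | bc | c.

S -> b | c | EE | SE | bE | bc | cc | SbE; E -> c | EE | bc; P -> b | c | EE | bE | bc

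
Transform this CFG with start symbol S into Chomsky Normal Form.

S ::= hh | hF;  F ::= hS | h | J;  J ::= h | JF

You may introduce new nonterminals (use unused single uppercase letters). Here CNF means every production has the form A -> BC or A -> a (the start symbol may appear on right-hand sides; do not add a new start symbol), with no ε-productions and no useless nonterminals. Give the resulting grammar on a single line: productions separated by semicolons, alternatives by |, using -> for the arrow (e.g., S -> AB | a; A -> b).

No ε-productions.
After unit-elimination: S -> hF | hh; F -> h | JF | hS; J -> h | JF.
TERM: introduce A -> h and substitute in every rule of length ≥2.

S -> AA | AF; A -> h; F -> h | AS | JF; J -> h | JF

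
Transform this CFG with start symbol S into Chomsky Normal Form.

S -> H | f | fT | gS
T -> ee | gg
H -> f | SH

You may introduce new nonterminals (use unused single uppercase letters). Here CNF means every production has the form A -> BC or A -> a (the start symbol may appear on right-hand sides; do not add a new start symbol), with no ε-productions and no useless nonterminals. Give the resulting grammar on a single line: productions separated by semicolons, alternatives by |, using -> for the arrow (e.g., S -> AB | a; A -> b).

S -> f | AT | BS | SH; A -> f; B -> g; C -> e; H -> f | SH; T -> BB | CC

No ε-productions.
After unit-elimination: S -> f | SH | fT | gS; H -> f | SH; T -> ee | gg.
TERM: introduce C -> e, A -> f, B -> g and substitute in every rule of length ≥2.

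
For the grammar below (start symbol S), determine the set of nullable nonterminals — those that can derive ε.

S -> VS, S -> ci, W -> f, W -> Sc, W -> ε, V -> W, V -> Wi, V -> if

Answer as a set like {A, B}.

{V, W}

Directly nullable (have an ε-rule): {W}.
V is nullable via V -> W (every symbol on the right is already known nullable).
Not nullable: S — each has a terminal in every rule's right-hand side or depends on a non-nullable symbol.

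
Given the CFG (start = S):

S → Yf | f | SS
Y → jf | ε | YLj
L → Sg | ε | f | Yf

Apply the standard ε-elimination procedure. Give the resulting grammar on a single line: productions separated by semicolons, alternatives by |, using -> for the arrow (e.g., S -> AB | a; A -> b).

Nullable set: {L, Y}.
S -> Yf: Y nullable, giving Yf | f.
Drop L -> ε.
L -> Yf: Y nullable, giving Yf | f.
Drop Y -> ε.
Y -> YLj: Y, L nullable, giving Lj | YLj | Yj | j.
Unchanged (no nullable symbols): S -> SS; S -> f; L -> Sg; L -> f; Y -> jf.

S -> f | SS | Yf; L -> f | Sg | Yf; Y -> j | Lj | Yj | jf | YLj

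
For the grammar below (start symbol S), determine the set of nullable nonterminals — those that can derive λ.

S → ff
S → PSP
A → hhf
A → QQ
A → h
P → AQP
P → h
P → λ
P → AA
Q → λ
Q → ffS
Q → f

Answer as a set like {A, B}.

{A, P, Q}

Directly nullable (have an ε-rule): {P, Q}.
A is nullable via A -> QQ (every symbol on the right is already known nullable).
Not nullable: S — each has a terminal in every rule's right-hand side or depends on a non-nullable symbol.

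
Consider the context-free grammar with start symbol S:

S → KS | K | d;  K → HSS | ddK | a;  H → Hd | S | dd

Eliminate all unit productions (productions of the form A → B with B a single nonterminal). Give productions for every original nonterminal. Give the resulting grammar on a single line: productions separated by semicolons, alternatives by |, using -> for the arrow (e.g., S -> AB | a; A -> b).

Unit productions: H->S, S->K.
Unit pairs (A ⇒* B via units): (H,K), (H,S), (S,K).
S: inherits non-unit rules of {K, S} → HSS | KS | a | d | ddK.
H: inherits non-unit rules of {H, K, S} → HSS | Hd | KS | a | d | dd | ddK.
K: inherits non-unit rules of {K} → HSS | a | ddK.

S -> a | d | KS | HSS | ddK; H -> a | d | Hd | KS | dd | HSS | ddK; K -> a | HSS | ddK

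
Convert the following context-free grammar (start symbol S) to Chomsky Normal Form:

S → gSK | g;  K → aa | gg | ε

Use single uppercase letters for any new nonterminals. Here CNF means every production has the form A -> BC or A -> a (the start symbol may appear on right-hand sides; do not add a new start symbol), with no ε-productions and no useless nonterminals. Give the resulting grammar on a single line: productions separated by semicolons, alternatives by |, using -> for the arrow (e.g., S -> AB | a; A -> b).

Nullable: {K}; after ε-elimination: S -> g | gS | gSK; K -> aa | gg.
No unit productions to eliminate.
TERM: introduce A -> a, B -> g and substitute in every rule of length ≥2.
BIN: S -> BSK becomes S -> BC, C -> SK.

S -> g | BC | BS; A -> a; B -> g; C -> SK; K -> AA | BB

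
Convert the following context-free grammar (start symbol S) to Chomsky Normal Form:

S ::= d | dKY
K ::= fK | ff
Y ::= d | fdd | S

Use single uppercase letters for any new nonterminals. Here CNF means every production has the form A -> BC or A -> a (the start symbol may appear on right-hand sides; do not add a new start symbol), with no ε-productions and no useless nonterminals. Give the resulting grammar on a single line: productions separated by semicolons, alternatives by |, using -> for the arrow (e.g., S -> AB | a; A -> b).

No ε-productions.
After unit-elimination: S -> d | dKY; K -> fK | ff; Y -> d | dKY | fdd.
TERM: introduce B -> d, A -> f and substitute in every rule of length ≥2.
BIN: S -> BKY becomes S -> BC, C -> KY; Y -> ABB becomes Y -> AD, D -> BB; Y -> BKY becomes Y -> BE, E -> KY.

S -> d | BC; A -> f; B -> d; C -> KY; D -> BB; E -> KY; K -> AA | AK; Y -> d | AD | BE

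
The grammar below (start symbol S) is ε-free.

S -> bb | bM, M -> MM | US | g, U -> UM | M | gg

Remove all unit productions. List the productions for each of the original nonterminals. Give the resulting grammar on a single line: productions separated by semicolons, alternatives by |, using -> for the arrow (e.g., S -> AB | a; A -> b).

S -> bM | bb; M -> g | MM | US; U -> g | MM | UM | US | gg

Unit productions: U->M.
Unit pairs (A ⇒* B via units): (U,M).
S: inherits non-unit rules of {S} → bM | bb.
M: inherits non-unit rules of {M} → MM | US | g.
U: inherits non-unit rules of {M, U} → MM | UM | US | g | gg.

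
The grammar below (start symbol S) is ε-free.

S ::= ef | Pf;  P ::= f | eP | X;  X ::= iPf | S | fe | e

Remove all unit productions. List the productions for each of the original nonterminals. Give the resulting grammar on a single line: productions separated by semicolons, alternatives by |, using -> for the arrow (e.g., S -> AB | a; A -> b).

Unit productions: P->X, X->S.
Unit pairs (A ⇒* B via units): (P,S), (P,X), (X,S).
S: inherits non-unit rules of {S} → Pf | ef.
P: inherits non-unit rules of {P, S, X} → Pf | e | eP | ef | f | fe | iPf.
X: inherits non-unit rules of {S, X} → Pf | e | ef | fe | iPf.

S -> Pf | ef; P -> e | f | Pf | eP | ef | fe | iPf; X -> e | Pf | ef | fe | iPf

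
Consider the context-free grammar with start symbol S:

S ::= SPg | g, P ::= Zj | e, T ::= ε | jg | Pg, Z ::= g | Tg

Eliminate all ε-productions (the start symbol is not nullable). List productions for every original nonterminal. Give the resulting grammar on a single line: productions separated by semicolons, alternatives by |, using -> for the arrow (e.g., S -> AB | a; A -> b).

S -> g | SPg; P -> e | Zj; T -> Pg | jg; Z -> g | Tg

Nullable set: {T}.
Drop T -> ε.
Z -> Tg: T nullable, giving Tg | g.
Unchanged (no nullable symbols): S -> SPg; S -> g; P -> Zj; P -> e; T -> Pg; T -> jg; Z -> g.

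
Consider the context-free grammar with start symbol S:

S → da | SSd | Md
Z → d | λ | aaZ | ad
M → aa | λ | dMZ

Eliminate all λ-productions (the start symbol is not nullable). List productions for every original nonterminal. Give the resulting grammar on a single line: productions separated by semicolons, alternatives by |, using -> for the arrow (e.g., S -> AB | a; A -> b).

Nullable set: {M, Z}.
S -> Md: M nullable, giving Md | d.
Drop M -> λ.
M -> dMZ: M, Z nullable, giving d | dM | dMZ | dZ.
Drop Z -> λ.
Z -> aaZ: Z nullable, giving aa | aaZ.
Unchanged (no nullable symbols): S -> SSd; S -> da; M -> aa; Z -> ad; Z -> d.

S -> d | Md | da | SSd; M -> d | aa | dM | dZ | dMZ; Z -> d | aa | ad | aaZ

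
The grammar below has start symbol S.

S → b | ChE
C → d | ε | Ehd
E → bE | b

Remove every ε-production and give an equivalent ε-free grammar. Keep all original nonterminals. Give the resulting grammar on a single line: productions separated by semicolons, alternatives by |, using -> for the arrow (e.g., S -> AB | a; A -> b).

S -> b | hE | ChE; C -> d | Ehd; E -> b | bE

Nullable set: {C}.
S -> ChE: C nullable, giving ChE | hE.
Drop C -> ε.
Unchanged (no nullable symbols): S -> b; C -> Ehd; C -> d; E -> b; E -> bE.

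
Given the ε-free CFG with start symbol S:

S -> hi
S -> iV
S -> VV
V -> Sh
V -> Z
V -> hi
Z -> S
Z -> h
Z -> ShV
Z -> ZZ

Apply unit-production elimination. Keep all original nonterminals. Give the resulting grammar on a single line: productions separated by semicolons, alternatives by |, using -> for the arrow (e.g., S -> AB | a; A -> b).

S -> VV | hi | iV; V -> h | Sh | VV | ZZ | hi | iV | ShV; Z -> h | VV | ZZ | hi | iV | ShV

Unit productions: V->Z, Z->S.
Unit pairs (A ⇒* B via units): (V,S), (V,Z), (Z,S).
S: inherits non-unit rules of {S} → VV | hi | iV.
V: inherits non-unit rules of {S, V, Z} → Sh | ShV | VV | ZZ | h | hi | iV.
Z: inherits non-unit rules of {S, Z} → ShV | VV | ZZ | h | hi | iV.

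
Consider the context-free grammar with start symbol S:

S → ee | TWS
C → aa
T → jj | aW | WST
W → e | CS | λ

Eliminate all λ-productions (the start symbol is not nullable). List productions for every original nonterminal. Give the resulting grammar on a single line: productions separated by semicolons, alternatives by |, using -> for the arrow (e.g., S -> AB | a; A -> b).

Nullable set: {W}.
S -> TWS: W nullable, giving TS | TWS.
T -> WST: W nullable, giving ST | WST.
T -> aW: W nullable, giving a | aW.
Drop W -> λ.
Unchanged (no nullable symbols): S -> ee; C -> aa; T -> jj; W -> CS; W -> e.

S -> TS | ee | TWS; C -> aa; T -> a | ST | aW | jj | WST; W -> e | CS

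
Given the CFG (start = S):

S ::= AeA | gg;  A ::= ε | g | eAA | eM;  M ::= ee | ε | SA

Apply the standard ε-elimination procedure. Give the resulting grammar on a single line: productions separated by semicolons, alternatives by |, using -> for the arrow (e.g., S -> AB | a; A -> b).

S -> e | Ae | eA | gg | AeA; A -> e | g | eA | eM | eAA; M -> S | SA | ee

Nullable set: {A, M}.
S -> AeA: A, A nullable, giving Ae | AeA | e | eA.
Drop A -> ε.
A -> eAA: A, A nullable, giving e | eA | eAA.
A -> eM: M nullable, giving e | eM.
Drop M -> ε.
M -> SA: A nullable, giving S | SA.
Unchanged (no nullable symbols): S -> gg; A -> g; M -> ee.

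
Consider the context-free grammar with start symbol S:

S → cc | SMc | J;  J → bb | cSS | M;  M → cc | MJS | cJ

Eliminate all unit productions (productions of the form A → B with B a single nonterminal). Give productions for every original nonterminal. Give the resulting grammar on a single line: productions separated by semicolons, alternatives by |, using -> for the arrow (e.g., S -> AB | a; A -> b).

Unit productions: J->M, S->J.
Unit pairs (A ⇒* B via units): (J,M), (S,J), (S,M).
S: inherits non-unit rules of {J, M, S} → MJS | SMc | bb | cJ | cSS | cc.
J: inherits non-unit rules of {J, M} → MJS | bb | cJ | cSS | cc.
M: inherits non-unit rules of {M} → MJS | cJ | cc.

S -> bb | cJ | cc | MJS | SMc | cSS; J -> bb | cJ | cc | MJS | cSS; M -> cJ | cc | MJS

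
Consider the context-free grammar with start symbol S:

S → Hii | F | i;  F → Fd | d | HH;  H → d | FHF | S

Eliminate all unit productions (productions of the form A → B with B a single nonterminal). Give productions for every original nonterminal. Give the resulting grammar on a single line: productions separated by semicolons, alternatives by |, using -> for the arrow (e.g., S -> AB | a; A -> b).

S -> d | i | Fd | HH | Hii; F -> d | Fd | HH; H -> d | i | Fd | HH | FHF | Hii

Unit productions: H->S, S->F.
Unit pairs (A ⇒* B via units): (H,F), (H,S), (S,F).
S: inherits non-unit rules of {F, S} → Fd | HH | Hii | d | i.
F: inherits non-unit rules of {F} → Fd | HH | d.
H: inherits non-unit rules of {F, H, S} → FHF | Fd | HH | Hii | d | i.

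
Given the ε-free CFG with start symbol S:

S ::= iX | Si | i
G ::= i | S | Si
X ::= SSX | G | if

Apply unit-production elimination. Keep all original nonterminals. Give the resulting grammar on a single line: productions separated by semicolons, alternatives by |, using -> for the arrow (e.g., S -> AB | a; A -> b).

S -> i | Si | iX; G -> i | Si | iX; X -> i | Si | iX | if | SSX

Unit productions: G->S, X->G.
Unit pairs (A ⇒* B via units): (G,S), (X,G), (X,S).
S: inherits non-unit rules of {S} → Si | i | iX.
G: inherits non-unit rules of {G, S} → Si | i | iX.
X: inherits non-unit rules of {G, S, X} → SSX | Si | i | iX | if.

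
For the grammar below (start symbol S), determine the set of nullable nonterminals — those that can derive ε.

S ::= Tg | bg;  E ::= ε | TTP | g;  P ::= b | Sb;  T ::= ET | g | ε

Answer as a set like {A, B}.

{E, T}

Directly nullable (have an ε-rule): {E, T}.
Not nullable: P, S — each has a terminal in every rule's right-hand side or depends on a non-nullable symbol.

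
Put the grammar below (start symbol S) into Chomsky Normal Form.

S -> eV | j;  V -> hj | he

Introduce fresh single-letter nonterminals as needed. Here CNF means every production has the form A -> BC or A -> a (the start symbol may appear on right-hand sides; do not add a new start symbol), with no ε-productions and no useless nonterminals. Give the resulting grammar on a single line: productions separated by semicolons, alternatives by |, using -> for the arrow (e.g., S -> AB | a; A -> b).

No ε-productions.
No unit productions to eliminate.
TERM: introduce A -> e, B -> h, C -> j and substitute in every rule of length ≥2.

S -> j | AV; A -> e; B -> h; C -> j; V -> BA | BC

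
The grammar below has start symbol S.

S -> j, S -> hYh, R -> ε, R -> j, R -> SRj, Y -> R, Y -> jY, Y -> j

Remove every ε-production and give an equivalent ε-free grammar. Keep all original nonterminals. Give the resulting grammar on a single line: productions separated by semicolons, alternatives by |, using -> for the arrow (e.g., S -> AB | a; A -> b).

Nullable set: {R, Y}.
S -> hYh: Y nullable, giving hYh | hh.
Drop R -> ε.
R -> SRj: R nullable, giving SRj | Sj.
Y -> R: R nullable, giving R.
Y -> jY: Y nullable, giving j | jY.
Unchanged (no nullable symbols): S -> j; R -> j; Y -> j.

S -> j | hh | hYh; R -> j | Sj | SRj; Y -> R | j | jY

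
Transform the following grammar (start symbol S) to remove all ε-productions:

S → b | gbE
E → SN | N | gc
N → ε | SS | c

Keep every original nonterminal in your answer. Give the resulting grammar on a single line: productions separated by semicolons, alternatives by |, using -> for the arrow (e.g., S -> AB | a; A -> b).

Nullable set: {E, N}.
S -> gbE: E nullable, giving gb | gbE.
E -> N: N nullable, giving N.
E -> SN: N nullable, giving S | SN.
Drop N -> ε.
Unchanged (no nullable symbols): S -> b; E -> gc; N -> SS; N -> c.

S -> b | gb | gbE; E -> N | S | SN | gc; N -> c | SS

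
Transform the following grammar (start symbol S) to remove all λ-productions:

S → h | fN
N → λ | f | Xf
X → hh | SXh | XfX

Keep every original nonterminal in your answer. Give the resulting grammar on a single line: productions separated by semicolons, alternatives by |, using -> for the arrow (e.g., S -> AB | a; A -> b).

Nullable set: {N}.
S -> fN: N nullable, giving f | fN.
Drop N -> λ.
Unchanged (no nullable symbols): S -> h; N -> Xf; N -> f; X -> SXh; X -> XfX; X -> hh.

S -> f | h | fN; N -> f | Xf; X -> hh | SXh | XfX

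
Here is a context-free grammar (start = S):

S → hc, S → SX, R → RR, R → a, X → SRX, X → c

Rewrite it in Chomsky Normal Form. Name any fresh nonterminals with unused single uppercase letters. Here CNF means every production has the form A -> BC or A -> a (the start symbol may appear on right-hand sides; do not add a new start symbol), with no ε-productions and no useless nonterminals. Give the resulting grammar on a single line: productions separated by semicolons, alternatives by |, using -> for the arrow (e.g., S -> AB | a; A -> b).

S -> AB | SX; A -> h; B -> c; C -> RX; R -> a | RR; X -> c | SC

No ε-productions.
No unit productions to eliminate.
TERM: introduce B -> c, A -> h and substitute in every rule of length ≥2.
BIN: X -> SRX becomes X -> SC, C -> RX.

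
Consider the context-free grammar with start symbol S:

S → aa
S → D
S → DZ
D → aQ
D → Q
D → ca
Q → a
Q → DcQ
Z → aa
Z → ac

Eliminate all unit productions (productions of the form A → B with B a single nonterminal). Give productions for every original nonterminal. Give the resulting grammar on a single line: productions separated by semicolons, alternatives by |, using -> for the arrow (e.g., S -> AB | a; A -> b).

S -> a | DZ | aQ | aa | ca | DcQ; D -> a | aQ | ca | DcQ; Q -> a | DcQ; Z -> aa | ac

Unit productions: D->Q, S->D.
Unit pairs (A ⇒* B via units): (D,Q), (S,D), (S,Q).
S: inherits non-unit rules of {D, Q, S} → DZ | DcQ | a | aQ | aa | ca.
D: inherits non-unit rules of {D, Q} → DcQ | a | aQ | ca.
Q: inherits non-unit rules of {Q} → DcQ | a.
Z: inherits non-unit rules of {Z} → aa | ac.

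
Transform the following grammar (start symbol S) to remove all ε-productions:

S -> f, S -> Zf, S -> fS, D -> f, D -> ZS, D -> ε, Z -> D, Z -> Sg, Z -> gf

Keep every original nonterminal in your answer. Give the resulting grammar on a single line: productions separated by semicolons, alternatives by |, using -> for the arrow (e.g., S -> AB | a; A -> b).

S -> f | Zf | fS; D -> S | f | ZS; Z -> D | Sg | gf

Nullable set: {D, Z}.
S -> Zf: Z nullable, giving Zf | f.
Drop D -> ε.
D -> ZS: Z nullable, giving S | ZS.
Z -> D: D nullable, giving D.
Unchanged (no nullable symbols): S -> f; S -> fS; D -> f; Z -> Sg; Z -> gf.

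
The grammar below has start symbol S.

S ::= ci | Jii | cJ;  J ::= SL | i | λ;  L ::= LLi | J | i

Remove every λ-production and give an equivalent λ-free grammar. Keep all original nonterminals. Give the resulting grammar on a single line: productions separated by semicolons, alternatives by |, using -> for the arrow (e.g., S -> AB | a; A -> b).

S -> c | cJ | ci | ii | Jii; J -> S | i | SL; L -> J | i | Li | LLi

Nullable set: {J, L}.
S -> Jii: J nullable, giving Jii | ii.
S -> cJ: J nullable, giving c | cJ.
Drop J -> λ.
J -> SL: L nullable, giving S | SL.
L -> J: J nullable, giving J.
L -> LLi: L, L nullable, giving LLi | Li | i.
Unchanged (no nullable symbols): S -> ci; J -> i; L -> i.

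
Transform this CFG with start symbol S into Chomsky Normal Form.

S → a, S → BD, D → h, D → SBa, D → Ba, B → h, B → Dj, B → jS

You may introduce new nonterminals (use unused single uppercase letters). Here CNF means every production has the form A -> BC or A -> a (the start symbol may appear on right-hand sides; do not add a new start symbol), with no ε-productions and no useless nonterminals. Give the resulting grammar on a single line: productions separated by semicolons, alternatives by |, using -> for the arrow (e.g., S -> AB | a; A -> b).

S -> a | BD; A -> j; B -> h | AS | DA; C -> a; D -> h | BC | SE; E -> BC

No ε-productions.
No unit productions to eliminate.
TERM: introduce C -> a, A -> j and substitute in every rule of length ≥2.
BIN: D -> SBC becomes D -> SE, E -> BC.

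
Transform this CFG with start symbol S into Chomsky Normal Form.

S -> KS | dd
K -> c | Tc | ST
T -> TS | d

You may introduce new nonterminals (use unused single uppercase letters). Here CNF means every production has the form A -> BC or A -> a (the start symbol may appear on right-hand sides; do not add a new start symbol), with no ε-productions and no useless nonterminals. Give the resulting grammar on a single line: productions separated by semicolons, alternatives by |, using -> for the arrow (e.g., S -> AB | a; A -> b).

S -> BB | KS; A -> c; B -> d; K -> c | ST | TA; T -> d | TS

No ε-productions.
No unit productions to eliminate.
TERM: introduce A -> c, B -> d and substitute in every rule of length ≥2.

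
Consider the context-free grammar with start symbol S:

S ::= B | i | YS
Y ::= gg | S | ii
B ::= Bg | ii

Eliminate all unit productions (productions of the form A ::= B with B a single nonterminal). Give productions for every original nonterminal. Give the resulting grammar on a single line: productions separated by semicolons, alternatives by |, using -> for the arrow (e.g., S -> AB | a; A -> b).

S -> i | Bg | YS | ii; B -> Bg | ii; Y -> i | Bg | YS | gg | ii

Unit productions: S->B, Y->S.
Unit pairs (A ⇒* B via units): (S,B), (Y,B), (Y,S).
S: inherits non-unit rules of {B, S} → Bg | YS | i | ii.
B: inherits non-unit rules of {B} → Bg | ii.
Y: inherits non-unit rules of {B, S, Y} → Bg | YS | gg | i | ii.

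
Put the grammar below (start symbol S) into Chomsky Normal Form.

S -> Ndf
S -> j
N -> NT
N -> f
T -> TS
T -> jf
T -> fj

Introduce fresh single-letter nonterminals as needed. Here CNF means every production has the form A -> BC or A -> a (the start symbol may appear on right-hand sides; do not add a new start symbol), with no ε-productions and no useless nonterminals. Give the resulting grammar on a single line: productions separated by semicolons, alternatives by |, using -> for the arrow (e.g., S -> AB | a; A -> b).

S -> j | ND; A -> d; B -> f; C -> j; D -> AB; N -> f | NT; T -> BC | CB | TS

No ε-productions.
No unit productions to eliminate.
TERM: introduce A -> d, B -> f, C -> j and substitute in every rule of length ≥2.
BIN: S -> NAB becomes S -> ND, D -> AB.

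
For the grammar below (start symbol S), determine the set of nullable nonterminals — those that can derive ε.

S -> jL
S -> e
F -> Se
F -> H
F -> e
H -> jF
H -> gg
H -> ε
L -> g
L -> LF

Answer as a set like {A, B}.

{F, H}

Directly nullable (have an ε-rule): {H}.
F is nullable via F -> H (every symbol on the right is already known nullable).
Not nullable: L, S — each has a terminal in every rule's right-hand side or depends on a non-nullable symbol.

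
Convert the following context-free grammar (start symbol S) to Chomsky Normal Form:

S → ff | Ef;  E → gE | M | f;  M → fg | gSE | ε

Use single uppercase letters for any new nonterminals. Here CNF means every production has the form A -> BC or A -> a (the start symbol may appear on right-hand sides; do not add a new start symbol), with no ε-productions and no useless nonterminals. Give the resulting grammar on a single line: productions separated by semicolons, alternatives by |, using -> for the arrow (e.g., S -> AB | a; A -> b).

Nullable: {E, M}; after ε-elimination: S -> f | Ef | ff; E -> M | f | g | gE; M -> fg | gS | gSE.
After unit-elimination: S -> f | Ef | ff; E -> f | g | fg | gE | gS | gSE; M -> fg | gS | gSE.
TERM: introduce A -> f, B -> g and substitute in every rule of length ≥2.
BIN: E -> BSE becomes E -> BC, C -> SE; M -> BSE becomes M -> BD, D -> SE.
Drop unreachable/unproductive: M.

S -> f | AA | EA; A -> f; B -> g; C -> SE; E -> f | g | AB | BC | BE | BS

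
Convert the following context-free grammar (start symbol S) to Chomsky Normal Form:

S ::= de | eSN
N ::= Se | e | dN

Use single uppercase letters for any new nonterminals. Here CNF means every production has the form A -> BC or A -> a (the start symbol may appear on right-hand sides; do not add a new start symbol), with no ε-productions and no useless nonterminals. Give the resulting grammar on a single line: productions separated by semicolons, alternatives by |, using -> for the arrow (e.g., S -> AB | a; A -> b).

S -> AC | BA; A -> e; B -> d; C -> SN; N -> e | BN | SA

No ε-productions.
No unit productions to eliminate.
TERM: introduce B -> d, A -> e and substitute in every rule of length ≥2.
BIN: S -> ASN becomes S -> AC, C -> SN.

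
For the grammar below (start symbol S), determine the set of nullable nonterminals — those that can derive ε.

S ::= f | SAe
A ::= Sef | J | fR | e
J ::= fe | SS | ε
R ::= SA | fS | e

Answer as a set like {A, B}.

Directly nullable (have an ε-rule): {J}.
A is nullable via A -> J (every symbol on the right is already known nullable).
Not nullable: R, S — each has a terminal in every rule's right-hand side or depends on a non-nullable symbol.

{A, J}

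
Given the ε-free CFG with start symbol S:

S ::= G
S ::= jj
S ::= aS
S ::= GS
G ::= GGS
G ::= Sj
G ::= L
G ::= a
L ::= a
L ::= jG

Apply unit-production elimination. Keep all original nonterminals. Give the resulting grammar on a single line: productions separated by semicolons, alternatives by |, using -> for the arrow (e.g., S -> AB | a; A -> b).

S -> a | GS | Sj | aS | jG | jj | GGS; G -> a | Sj | jG | GGS; L -> a | jG

Unit productions: G->L, S->G.
Unit pairs (A ⇒* B via units): (G,L), (S,G), (S,L).
S: inherits non-unit rules of {G, L, S} → GGS | GS | Sj | a | aS | jG | jj.
G: inherits non-unit rules of {G, L} → GGS | Sj | a | jG.
L: inherits non-unit rules of {L} → a | jG.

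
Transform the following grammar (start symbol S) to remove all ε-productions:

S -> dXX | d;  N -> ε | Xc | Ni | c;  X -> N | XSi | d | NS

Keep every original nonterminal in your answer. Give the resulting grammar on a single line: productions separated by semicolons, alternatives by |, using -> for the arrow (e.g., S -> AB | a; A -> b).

S -> d | dX | dXX; N -> c | i | Ni | Xc; X -> N | S | d | NS | Si | XSi

Nullable set: {N, X}.
S -> dXX: X, X nullable, giving d | dX | dXX.
Drop N -> ε.
N -> Ni: N nullable, giving Ni | i.
N -> Xc: X nullable, giving Xc | c.
X -> N: N nullable, giving N.
X -> NS: N nullable, giving NS | S.
X -> XSi: X nullable, giving Si | XSi.
Unchanged (no nullable symbols): S -> d; N -> c; X -> d.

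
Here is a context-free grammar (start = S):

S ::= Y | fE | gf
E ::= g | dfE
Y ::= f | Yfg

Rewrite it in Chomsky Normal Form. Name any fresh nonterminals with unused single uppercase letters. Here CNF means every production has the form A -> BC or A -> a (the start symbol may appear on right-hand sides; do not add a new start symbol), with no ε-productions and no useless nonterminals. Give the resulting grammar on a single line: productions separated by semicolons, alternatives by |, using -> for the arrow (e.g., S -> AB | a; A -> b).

S -> f | BE | CB | YF; A -> d; B -> f; C -> g; D -> BE; E -> g | AD; F -> BC; G -> BC; Y -> f | YG

No ε-productions.
After unit-elimination: S -> f | fE | gf | Yfg; E -> g | dfE; Y -> f | Yfg.
TERM: introduce A -> d, B -> f, C -> g and substitute in every rule of length ≥2.
BIN: E -> ABE becomes E -> AD, D -> BE; S -> YBC becomes S -> YF, F -> BC; Y -> YBC becomes Y -> YG, G -> BC.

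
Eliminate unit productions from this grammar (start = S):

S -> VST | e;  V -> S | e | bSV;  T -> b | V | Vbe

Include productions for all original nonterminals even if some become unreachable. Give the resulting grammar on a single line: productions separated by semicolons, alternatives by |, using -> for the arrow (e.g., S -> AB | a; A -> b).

S -> e | VST; T -> b | e | VST | Vbe | bSV; V -> e | VST | bSV

Unit productions: T->V, V->S.
Unit pairs (A ⇒* B via units): (T,S), (T,V), (V,S).
S: inherits non-unit rules of {S} → VST | e.
T: inherits non-unit rules of {S, T, V} → VST | Vbe | b | bSV | e.
V: inherits non-unit rules of {S, V} → VST | bSV | e.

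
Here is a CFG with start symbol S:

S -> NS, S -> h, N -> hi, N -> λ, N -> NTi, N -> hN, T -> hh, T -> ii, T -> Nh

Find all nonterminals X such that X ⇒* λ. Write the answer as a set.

{N}

Directly nullable (have an ε-rule): {N}.
Not nullable: S, T — each has a terminal in every rule's right-hand side or depends on a non-nullable symbol.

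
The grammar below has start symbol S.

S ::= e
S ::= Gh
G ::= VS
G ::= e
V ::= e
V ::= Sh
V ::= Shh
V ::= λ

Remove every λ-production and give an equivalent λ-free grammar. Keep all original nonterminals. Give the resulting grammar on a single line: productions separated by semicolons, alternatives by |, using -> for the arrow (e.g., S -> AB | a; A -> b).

Nullable set: {V}.
G -> VS: V nullable, giving S | VS.
Drop V -> λ.
Unchanged (no nullable symbols): S -> Gh; S -> e; G -> e; V -> Sh; V -> Shh; V -> e.

S -> e | Gh; G -> S | e | VS; V -> e | Sh | Shh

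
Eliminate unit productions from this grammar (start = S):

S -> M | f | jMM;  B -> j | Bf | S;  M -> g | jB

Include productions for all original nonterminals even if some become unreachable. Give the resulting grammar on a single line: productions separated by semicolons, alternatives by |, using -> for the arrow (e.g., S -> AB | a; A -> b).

Unit productions: B->S, S->M.
Unit pairs (A ⇒* B via units): (B,M), (B,S), (S,M).
S: inherits non-unit rules of {M, S} → f | g | jB | jMM.
B: inherits non-unit rules of {B, M, S} → Bf | f | g | j | jB | jMM.
M: inherits non-unit rules of {M} → g | jB.

S -> f | g | jB | jMM; B -> f | g | j | Bf | jB | jMM; M -> g | jB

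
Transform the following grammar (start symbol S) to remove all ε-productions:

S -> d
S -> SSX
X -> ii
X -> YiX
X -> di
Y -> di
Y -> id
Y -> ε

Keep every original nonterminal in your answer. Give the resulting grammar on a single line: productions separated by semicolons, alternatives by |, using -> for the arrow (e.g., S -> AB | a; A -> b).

Nullable set: {Y}.
X -> YiX: Y nullable, giving YiX | iX.
Drop Y -> ε.
Unchanged (no nullable symbols): S -> SSX; S -> d; X -> di; X -> ii; Y -> di; Y -> id.

S -> d | SSX; X -> di | iX | ii | YiX; Y -> di | id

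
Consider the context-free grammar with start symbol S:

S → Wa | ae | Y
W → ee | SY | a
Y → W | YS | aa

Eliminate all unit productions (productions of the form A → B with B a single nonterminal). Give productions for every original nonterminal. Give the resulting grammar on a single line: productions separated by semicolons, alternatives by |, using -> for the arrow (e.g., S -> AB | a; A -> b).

S -> a | SY | Wa | YS | aa | ae | ee; W -> a | SY | ee; Y -> a | SY | YS | aa | ee

Unit productions: S->Y, Y->W.
Unit pairs (A ⇒* B via units): (S,W), (S,Y), (Y,W).
S: inherits non-unit rules of {S, W, Y} → SY | Wa | YS | a | aa | ae | ee.
W: inherits non-unit rules of {W} → SY | a | ee.
Y: inherits non-unit rules of {W, Y} → SY | YS | a | aa | ee.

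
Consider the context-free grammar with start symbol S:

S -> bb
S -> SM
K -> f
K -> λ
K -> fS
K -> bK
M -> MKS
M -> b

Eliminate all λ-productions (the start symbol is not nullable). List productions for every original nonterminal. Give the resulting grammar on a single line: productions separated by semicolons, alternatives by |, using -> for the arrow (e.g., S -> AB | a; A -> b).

Nullable set: {K}.
Drop K -> λ.
K -> bK: K nullable, giving b | bK.
M -> MKS: K nullable, giving MKS | MS.
Unchanged (no nullable symbols): S -> SM; S -> bb; K -> f; K -> fS; M -> b.

S -> SM | bb; K -> b | f | bK | fS; M -> b | MS | MKS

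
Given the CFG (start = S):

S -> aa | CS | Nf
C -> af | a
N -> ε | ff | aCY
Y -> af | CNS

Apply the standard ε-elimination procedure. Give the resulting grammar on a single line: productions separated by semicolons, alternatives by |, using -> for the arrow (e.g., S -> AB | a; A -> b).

Nullable set: {N}.
S -> Nf: N nullable, giving Nf | f.
Drop N -> ε.
Y -> CNS: N nullable, giving CNS | CS.
Unchanged (no nullable symbols): S -> CS; S -> aa; C -> a; C -> af; N -> aCY; N -> ff; Y -> af.

S -> f | CS | Nf | aa; C -> a | af; N -> ff | aCY; Y -> CS | af | CNS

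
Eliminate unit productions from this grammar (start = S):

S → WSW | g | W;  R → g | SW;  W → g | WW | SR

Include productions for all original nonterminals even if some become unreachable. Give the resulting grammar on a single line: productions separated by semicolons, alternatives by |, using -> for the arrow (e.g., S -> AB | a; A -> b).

Unit productions: S->W.
Unit pairs (A ⇒* B via units): (S,W).
S: inherits non-unit rules of {S, W} → SR | WSW | WW | g.
R: inherits non-unit rules of {R} → SW | g.
W: inherits non-unit rules of {W} → SR | WW | g.

S -> g | SR | WW | WSW; R -> g | SW; W -> g | SR | WW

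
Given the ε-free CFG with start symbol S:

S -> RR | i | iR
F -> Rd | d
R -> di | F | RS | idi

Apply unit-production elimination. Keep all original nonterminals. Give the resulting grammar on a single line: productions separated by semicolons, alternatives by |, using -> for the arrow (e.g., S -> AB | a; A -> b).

Unit productions: R->F.
Unit pairs (A ⇒* B via units): (R,F).
S: inherits non-unit rules of {S} → RR | i | iR.
F: inherits non-unit rules of {F} → Rd | d.
R: inherits non-unit rules of {F, R} → RS | Rd | d | di | idi.

S -> i | RR | iR; F -> d | Rd; R -> d | RS | Rd | di | idi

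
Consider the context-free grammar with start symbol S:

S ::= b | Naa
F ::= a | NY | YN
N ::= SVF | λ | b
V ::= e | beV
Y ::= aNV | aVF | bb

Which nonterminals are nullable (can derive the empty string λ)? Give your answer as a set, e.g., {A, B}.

{N}

Directly nullable (have an ε-rule): {N}.
Not nullable: F, S, V, Y — each has a terminal in every rule's right-hand side or depends on a non-nullable symbol.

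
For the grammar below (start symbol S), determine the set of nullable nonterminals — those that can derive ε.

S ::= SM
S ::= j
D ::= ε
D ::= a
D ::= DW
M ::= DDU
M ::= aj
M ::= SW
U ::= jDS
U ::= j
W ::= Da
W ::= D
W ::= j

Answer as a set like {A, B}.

{D, W}

Directly nullable (have an ε-rule): {D}.
W is nullable via W -> D (every symbol on the right is already known nullable).
Not nullable: M, S, U — each has a terminal in every rule's right-hand side or depends on a non-nullable symbol.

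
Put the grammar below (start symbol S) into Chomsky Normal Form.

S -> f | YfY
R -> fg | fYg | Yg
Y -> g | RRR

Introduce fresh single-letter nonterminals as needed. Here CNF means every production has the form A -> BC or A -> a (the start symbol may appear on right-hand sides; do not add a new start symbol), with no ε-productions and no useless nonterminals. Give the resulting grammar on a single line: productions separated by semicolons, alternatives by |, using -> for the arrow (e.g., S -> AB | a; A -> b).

No ε-productions.
No unit productions to eliminate.
TERM: introduce B -> f, A -> g and substitute in every rule of length ≥2.
BIN: R -> BYA becomes R -> BC, C -> YA; S -> YBY becomes S -> YD, D -> BY; Y -> RRR becomes Y -> RE, E -> RR.

S -> f | YD; A -> g; B -> f; C -> YA; D -> BY; E -> RR; R -> BA | BC | YA; Y -> g | RE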